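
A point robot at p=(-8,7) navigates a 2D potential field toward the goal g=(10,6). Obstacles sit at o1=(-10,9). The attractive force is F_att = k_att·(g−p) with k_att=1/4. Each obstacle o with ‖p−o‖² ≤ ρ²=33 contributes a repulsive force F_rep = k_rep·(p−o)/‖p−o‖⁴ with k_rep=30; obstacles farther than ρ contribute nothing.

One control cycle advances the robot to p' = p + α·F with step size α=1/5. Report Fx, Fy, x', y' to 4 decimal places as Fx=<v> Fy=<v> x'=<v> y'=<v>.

Fx=5.4375 Fy=-1.1875 x'=-6.9125 y'=6.7625

F_att = 1/4·(g−p) = 1/4·(18,-1) = (4.5000,-0.2500)
o1: d²=8 ≤ ρ²=33; F_rep = 30·(2,-2)/8² = (0.9375,-0.9375)
F = F_att + ΣF_rep = (5.4375,-1.1875)
p' = p + 1/5·F = (-6.9125,6.7625)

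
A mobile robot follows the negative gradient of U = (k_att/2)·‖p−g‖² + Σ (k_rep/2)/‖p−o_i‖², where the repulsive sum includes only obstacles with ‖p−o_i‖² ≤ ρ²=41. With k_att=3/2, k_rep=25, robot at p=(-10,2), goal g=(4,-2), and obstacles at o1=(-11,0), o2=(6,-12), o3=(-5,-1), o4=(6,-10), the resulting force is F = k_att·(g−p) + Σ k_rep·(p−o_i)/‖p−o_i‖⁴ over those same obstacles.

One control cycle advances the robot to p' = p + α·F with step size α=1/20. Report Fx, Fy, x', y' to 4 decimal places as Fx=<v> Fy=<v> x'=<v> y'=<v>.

Fx=21.8919 Fy=-3.9351 x'=-8.9054 y'=1.8032

F_att = 3/2·(g−p) = 3/2·(14,-4) = (21.0000,-6.0000)
o1: d²=5 ≤ ρ²=41; F_rep = 25·(1,2)/5² = (1.0000,2.0000)
o2: d²=452 > ρ²=41 → inactive
o3: d²=34 ≤ ρ²=41; F_rep = 25·(-5,3)/34² = (-0.1081,0.0649)
o4: d²=400 > ρ²=41 → inactive
F = F_att + ΣF_rep = (21.8919,-3.9351)
p' = p + 1/20·F = (-8.9054,1.8032)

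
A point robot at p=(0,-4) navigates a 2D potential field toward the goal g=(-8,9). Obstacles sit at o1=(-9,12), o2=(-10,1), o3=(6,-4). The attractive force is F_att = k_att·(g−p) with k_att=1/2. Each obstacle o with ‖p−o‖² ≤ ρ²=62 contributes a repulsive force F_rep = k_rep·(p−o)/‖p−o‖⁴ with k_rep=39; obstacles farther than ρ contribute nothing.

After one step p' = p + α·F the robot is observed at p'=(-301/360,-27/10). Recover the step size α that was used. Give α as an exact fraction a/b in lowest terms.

α = 1/5

F_att = 1/2·(g−p) = 1/2·(-8,13) = (-4.0000,6.5000)
o1: d²=337 > ρ²=62 → inactive
o2: d²=125 > ρ²=62 → inactive
o3: d²=36 ≤ ρ²=62; F_rep = 39·(-6,0)/36² = (-0.1806,0.0000)
F = F_att + ΣF_rep = (-4.1806,6.5000)
Δp = p'−p = (-0.8361,1.3000); α = Δx/Fx = (-301/360) / (-301/72) = 1/5
check: Δy/Fy = (13/10) / (13/2) = 1/5 ✓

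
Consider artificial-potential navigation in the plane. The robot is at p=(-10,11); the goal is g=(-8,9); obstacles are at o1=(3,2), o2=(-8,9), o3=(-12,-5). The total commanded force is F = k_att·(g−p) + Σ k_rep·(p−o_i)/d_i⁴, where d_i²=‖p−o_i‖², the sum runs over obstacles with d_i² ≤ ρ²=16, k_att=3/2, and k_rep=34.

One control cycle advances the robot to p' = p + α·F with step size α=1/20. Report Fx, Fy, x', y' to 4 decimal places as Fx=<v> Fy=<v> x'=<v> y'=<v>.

F_att = 3/2·(g−p) = 3/2·(2,-2) = (3.0000,-3.0000)
o1: d²=250 > ρ²=16 → inactive
o2: d²=8 ≤ ρ²=16; F_rep = 34·(-2,2)/8² = (-1.0625,1.0625)
o3: d²=260 > ρ²=16 → inactive
F = F_att + ΣF_rep = (1.9375,-1.9375)
p' = p + 1/20·F = (-9.9031,10.9031)

Fx=1.9375 Fy=-1.9375 x'=-9.9031 y'=10.9031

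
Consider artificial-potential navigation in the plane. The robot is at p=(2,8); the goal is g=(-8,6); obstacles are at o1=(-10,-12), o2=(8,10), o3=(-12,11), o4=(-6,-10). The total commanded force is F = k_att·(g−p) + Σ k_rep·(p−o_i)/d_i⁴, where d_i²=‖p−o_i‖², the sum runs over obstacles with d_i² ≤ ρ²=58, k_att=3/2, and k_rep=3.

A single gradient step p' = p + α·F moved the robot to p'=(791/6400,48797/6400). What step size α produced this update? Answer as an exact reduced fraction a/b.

F_att = 3/2·(g−p) = 3/2·(-10,-2) = (-15.0000,-3.0000)
o1: d²=544 > ρ²=58 → inactive
o2: d²=40 ≤ ρ²=58; F_rep = 3·(-6,-2)/40² = (-0.0112,-0.0037)
o3: d²=205 > ρ²=58 → inactive
o4: d²=388 > ρ²=58 → inactive
F = F_att + ΣF_rep = (-15.0113,-3.0038)
Δp = p'−p = (-1.8764,-0.3755); α = Δx/Fx = (-12009/6400) / (-12009/800) = 1/8
check: Δy/Fy = (-2403/6400) / (-2403/800) = 1/8 ✓

α = 1/8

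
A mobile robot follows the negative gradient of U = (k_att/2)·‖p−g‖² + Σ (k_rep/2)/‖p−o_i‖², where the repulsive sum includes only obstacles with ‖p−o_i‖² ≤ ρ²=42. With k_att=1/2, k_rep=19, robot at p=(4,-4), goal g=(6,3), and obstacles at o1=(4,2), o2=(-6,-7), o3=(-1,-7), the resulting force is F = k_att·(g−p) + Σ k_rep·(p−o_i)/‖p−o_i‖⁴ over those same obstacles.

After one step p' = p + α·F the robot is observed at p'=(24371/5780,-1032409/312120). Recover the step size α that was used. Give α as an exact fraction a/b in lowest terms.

α = 1/5

F_att = 1/2·(g−p) = 1/2·(2,7) = (1.0000,3.5000)
o1: d²=36 ≤ ρ²=42; F_rep = 19·(0,-6)/36² = (0.0000,-0.0880)
o2: d²=109 > ρ²=42 → inactive
o3: d²=34 ≤ ρ²=42; F_rep = 19·(5,3)/34² = (0.0822,0.0493)
F = F_att + ΣF_rep = (1.0822,3.4613)
Δp = p'−p = (0.2164,0.6923); α = Δx/Fx = (1251/5780) / (1251/1156) = 1/5
check: Δy/Fy = (216071/312120) / (216071/62424) = 1/5 ✓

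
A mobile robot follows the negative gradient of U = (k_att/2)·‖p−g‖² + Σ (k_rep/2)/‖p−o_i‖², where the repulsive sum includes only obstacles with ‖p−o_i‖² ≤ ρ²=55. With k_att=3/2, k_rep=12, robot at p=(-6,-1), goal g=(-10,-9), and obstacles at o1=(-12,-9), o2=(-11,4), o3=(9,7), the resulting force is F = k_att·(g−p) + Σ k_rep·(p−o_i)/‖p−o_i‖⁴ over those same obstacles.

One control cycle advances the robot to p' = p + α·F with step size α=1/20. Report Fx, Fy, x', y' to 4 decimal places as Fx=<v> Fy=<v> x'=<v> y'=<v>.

Fx=-5.9760 Fy=-12.0240 x'=-6.2988 y'=-1.6012

F_att = 3/2·(g−p) = 3/2·(-4,-8) = (-6.0000,-12.0000)
o1: d²=100 > ρ²=55 → inactive
o2: d²=50 ≤ ρ²=55; F_rep = 12·(5,-5)/50² = (0.0240,-0.0240)
o3: d²=289 > ρ²=55 → inactive
F = F_att + ΣF_rep = (-5.9760,-12.0240)
p' = p + 1/20·F = (-6.2988,-1.6012)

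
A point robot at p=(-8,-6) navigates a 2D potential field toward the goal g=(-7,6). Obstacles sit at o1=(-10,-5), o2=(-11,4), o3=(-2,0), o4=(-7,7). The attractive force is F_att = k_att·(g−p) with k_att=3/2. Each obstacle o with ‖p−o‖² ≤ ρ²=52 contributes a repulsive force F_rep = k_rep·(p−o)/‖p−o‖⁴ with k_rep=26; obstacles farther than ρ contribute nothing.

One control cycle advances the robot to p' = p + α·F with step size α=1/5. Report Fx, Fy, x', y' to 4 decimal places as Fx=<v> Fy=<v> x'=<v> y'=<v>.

F_att = 3/2·(g−p) = 3/2·(1,12) = (1.5000,18.0000)
o1: d²=5 ≤ ρ²=52; F_rep = 26·(2,-1)/5² = (2.0800,-1.0400)
o2: d²=109 > ρ²=52 → inactive
o3: d²=72 > ρ²=52 → inactive
o4: d²=170 > ρ²=52 → inactive
F = F_att + ΣF_rep = (3.5800,16.9600)
p' = p + 1/5·F = (-7.2840,-2.6080)

Fx=3.5800 Fy=16.9600 x'=-7.2840 y'=-2.6080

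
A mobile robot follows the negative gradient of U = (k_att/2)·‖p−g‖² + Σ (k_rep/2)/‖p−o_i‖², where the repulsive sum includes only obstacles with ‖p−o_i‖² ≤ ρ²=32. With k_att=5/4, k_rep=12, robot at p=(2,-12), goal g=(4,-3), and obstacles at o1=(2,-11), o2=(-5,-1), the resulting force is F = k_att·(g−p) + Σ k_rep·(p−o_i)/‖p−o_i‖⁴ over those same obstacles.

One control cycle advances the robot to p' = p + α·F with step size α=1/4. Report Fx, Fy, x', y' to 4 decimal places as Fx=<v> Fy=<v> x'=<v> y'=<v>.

F_att = 5/4·(g−p) = 5/4·(2,9) = (2.5000,11.2500)
o1: d²=1 ≤ ρ²=32; F_rep = 12·(0,-1)/1² = (0.0000,-12.0000)
o2: d²=170 > ρ²=32 → inactive
F = F_att + ΣF_rep = (2.5000,-0.7500)
p' = p + 1/4·F = (2.6250,-12.1875)

Fx=2.5000 Fy=-0.7500 x'=2.6250 y'=-12.1875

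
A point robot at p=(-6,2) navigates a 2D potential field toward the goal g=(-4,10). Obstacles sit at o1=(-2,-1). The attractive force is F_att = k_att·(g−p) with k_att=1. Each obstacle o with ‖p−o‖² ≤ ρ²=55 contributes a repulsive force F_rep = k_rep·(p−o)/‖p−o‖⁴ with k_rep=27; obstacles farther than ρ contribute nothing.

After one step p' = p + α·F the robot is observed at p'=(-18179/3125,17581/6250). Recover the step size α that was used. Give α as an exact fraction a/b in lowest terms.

F_att = 1·(g−p) = 1·(2,8) = (2.0000,8.0000)
o1: d²=25 ≤ ρ²=55; F_rep = 27·(-4,3)/25² = (-0.1728,0.1296)
F = F_att + ΣF_rep = (1.8272,8.1296)
Δp = p'−p = (0.1827,0.8130); α = Δx/Fx = (571/3125) / (1142/625) = 1/10
check: Δy/Fy = (5081/6250) / (5081/625) = 1/10 ✓

α = 1/10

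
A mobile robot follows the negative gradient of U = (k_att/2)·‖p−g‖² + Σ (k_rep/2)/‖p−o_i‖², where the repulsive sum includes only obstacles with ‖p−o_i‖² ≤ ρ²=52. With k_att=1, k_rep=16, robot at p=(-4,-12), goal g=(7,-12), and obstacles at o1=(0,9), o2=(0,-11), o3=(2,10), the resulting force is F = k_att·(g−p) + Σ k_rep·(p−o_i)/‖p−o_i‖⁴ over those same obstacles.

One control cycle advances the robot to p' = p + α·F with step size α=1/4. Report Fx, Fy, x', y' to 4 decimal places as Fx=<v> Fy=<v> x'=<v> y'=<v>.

Fx=10.7785 Fy=-0.0554 x'=-1.3054 y'=-12.0138

F_att = 1·(g−p) = 1·(11,0) = (11.0000,0.0000)
o1: d²=457 > ρ²=52 → inactive
o2: d²=17 ≤ ρ²=52; F_rep = 16·(-4,-1)/17² = (-0.2215,-0.0554)
o3: d²=520 > ρ²=52 → inactive
F = F_att + ΣF_rep = (10.7785,-0.0554)
p' = p + 1/4·F = (-1.3054,-12.0138)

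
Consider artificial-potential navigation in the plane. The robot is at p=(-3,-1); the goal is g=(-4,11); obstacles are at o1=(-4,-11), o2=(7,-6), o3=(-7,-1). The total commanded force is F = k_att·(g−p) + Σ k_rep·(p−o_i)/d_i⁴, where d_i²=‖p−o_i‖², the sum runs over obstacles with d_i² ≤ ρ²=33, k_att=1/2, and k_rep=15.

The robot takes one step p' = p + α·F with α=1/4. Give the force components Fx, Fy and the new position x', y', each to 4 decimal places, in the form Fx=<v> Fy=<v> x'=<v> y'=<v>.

F_att = 1/2·(g−p) = 1/2·(-1,12) = (-0.5000,6.0000)
o1: d²=101 > ρ²=33 → inactive
o2: d²=125 > ρ²=33 → inactive
o3: d²=16 ≤ ρ²=33; F_rep = 15·(4,0)/16² = (0.2344,0.0000)
F = F_att + ΣF_rep = (-0.2656,6.0000)
p' = p + 1/4·F = (-3.0664,0.5000)

Fx=-0.2656 Fy=6.0000 x'=-3.0664 y'=0.5000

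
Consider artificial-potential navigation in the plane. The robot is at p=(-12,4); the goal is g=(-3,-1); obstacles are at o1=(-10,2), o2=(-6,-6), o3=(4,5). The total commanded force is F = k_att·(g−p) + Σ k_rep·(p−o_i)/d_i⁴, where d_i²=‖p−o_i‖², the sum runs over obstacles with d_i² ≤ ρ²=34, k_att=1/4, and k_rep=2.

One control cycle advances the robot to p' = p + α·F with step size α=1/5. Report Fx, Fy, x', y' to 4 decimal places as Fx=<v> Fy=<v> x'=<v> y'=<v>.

Fx=2.1875 Fy=-1.1875 x'=-11.5625 y'=3.7625

F_att = 1/4·(g−p) = 1/4·(9,-5) = (2.2500,-1.2500)
o1: d²=8 ≤ ρ²=34; F_rep = 2·(-2,2)/8² = (-0.0625,0.0625)
o2: d²=136 > ρ²=34 → inactive
o3: d²=257 > ρ²=34 → inactive
F = F_att + ΣF_rep = (2.1875,-1.1875)
p' = p + 1/5·F = (-11.5625,3.7625)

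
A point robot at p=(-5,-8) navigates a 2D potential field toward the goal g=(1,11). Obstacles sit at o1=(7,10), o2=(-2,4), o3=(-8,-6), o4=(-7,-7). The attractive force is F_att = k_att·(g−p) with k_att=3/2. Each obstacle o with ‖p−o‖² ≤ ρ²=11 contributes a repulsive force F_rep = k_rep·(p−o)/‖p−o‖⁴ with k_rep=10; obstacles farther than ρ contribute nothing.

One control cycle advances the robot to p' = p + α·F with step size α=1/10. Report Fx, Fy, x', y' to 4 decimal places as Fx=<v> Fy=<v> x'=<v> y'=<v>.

Fx=9.8000 Fy=28.1000 x'=-4.0200 y'=-5.1900

F_att = 3/2·(g−p) = 3/2·(6,19) = (9.0000,28.5000)
o1: d²=468 > ρ²=11 → inactive
o2: d²=153 > ρ²=11 → inactive
o3: d²=13 > ρ²=11 → inactive
o4: d²=5 ≤ ρ²=11; F_rep = 10·(2,-1)/5² = (0.8000,-0.4000)
F = F_att + ΣF_rep = (9.8000,28.1000)
p' = p + 1/10·F = (-4.0200,-5.1900)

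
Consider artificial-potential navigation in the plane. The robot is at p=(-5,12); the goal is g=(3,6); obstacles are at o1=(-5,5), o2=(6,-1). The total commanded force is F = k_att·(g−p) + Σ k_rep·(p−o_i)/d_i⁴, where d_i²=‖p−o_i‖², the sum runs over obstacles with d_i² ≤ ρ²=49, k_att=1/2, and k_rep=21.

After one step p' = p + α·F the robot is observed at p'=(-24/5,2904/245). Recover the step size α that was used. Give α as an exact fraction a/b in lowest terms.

α = 1/20

F_att = 1/2·(g−p) = 1/2·(8,-6) = (4.0000,-3.0000)
o1: d²=49 ≤ ρ²=49; F_rep = 21·(0,7)/49² = (0.0000,0.0612)
o2: d²=290 > ρ²=49 → inactive
F = F_att + ΣF_rep = (4.0000,-2.9388)
Δp = p'−p = (0.2000,-0.1469); α = Δx/Fx = (1/5) / (4) = 1/20
check: Δy/Fy = (-36/245) / (-144/49) = 1/20 ✓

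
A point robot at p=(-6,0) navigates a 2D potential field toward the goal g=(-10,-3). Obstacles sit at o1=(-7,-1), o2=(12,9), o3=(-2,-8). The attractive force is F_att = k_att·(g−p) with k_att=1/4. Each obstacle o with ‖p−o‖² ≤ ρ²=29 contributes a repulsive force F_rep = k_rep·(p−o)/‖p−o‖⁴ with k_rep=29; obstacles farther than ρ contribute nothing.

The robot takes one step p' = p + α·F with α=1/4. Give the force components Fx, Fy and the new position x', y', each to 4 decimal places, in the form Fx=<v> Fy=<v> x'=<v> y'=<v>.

Fx=6.2500 Fy=6.5000 x'=-4.4375 y'=1.6250

F_att = 1/4·(g−p) = 1/4·(-4,-3) = (-1.0000,-0.7500)
o1: d²=2 ≤ ρ²=29; F_rep = 29·(1,1)/2² = (7.2500,7.2500)
o2: d²=405 > ρ²=29 → inactive
o3: d²=80 > ρ²=29 → inactive
F = F_att + ΣF_rep = (6.2500,6.5000)
p' = p + 1/4·F = (-4.4375,1.6250)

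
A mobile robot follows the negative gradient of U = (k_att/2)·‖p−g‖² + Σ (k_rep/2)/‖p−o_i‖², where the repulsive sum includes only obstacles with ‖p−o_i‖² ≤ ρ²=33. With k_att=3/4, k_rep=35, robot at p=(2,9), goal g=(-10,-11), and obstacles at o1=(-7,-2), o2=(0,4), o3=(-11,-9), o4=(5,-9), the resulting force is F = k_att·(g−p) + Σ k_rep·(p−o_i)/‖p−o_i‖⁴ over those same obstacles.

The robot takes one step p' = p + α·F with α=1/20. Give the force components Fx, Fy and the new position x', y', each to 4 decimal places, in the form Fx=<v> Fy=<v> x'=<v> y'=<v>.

Fx=-8.9168 Fy=-14.7919 x'=1.5542 y'=8.2604

F_att = 3/4·(g−p) = 3/4·(-12,-20) = (-9.0000,-15.0000)
o1: d²=202 > ρ²=33 → inactive
o2: d²=29 ≤ ρ²=33; F_rep = 35·(2,5)/29² = (0.0832,0.2081)
o3: d²=493 > ρ²=33 → inactive
o4: d²=333 > ρ²=33 → inactive
F = F_att + ΣF_rep = (-8.9168,-14.7919)
p' = p + 1/20·F = (1.5542,8.2604)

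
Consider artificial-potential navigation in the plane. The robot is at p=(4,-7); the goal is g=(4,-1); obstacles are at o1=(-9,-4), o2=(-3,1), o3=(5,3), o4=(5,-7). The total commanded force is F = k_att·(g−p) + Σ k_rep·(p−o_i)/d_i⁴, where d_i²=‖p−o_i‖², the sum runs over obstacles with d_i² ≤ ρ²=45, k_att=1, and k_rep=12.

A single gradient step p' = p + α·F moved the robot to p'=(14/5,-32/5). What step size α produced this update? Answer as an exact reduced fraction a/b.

F_att = 1·(g−p) = 1·(0,6) = (0.0000,6.0000)
o1: d²=178 > ρ²=45 → inactive
o2: d²=113 > ρ²=45 → inactive
o3: d²=101 > ρ²=45 → inactive
o4: d²=1 ≤ ρ²=45; F_rep = 12·(-1,0)/1² = (-12.0000,0.0000)
F = F_att + ΣF_rep = (-12.0000,6.0000)
Δp = p'−p = (-1.2000,0.6000); α = Δx/Fx = (-6/5) / (-12) = 1/10
check: Δy/Fy = (3/5) / (6) = 1/10 ✓

α = 1/10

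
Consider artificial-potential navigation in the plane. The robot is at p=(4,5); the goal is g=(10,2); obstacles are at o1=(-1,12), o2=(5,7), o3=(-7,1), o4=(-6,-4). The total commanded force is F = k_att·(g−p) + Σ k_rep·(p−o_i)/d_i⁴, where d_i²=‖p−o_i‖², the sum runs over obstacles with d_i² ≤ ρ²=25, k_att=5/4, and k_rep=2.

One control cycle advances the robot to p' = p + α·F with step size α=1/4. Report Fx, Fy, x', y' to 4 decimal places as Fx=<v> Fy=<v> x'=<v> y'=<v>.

F_att = 5/4·(g−p) = 5/4·(6,-3) = (7.5000,-3.7500)
o1: d²=74 > ρ²=25 → inactive
o2: d²=5 ≤ ρ²=25; F_rep = 2·(-1,-2)/5² = (-0.0800,-0.1600)
o3: d²=137 > ρ²=25 → inactive
o4: d²=181 > ρ²=25 → inactive
F = F_att + ΣF_rep = (7.4200,-3.9100)
p' = p + 1/4·F = (5.8550,4.0225)

Fx=7.4200 Fy=-3.9100 x'=5.8550 y'=4.0225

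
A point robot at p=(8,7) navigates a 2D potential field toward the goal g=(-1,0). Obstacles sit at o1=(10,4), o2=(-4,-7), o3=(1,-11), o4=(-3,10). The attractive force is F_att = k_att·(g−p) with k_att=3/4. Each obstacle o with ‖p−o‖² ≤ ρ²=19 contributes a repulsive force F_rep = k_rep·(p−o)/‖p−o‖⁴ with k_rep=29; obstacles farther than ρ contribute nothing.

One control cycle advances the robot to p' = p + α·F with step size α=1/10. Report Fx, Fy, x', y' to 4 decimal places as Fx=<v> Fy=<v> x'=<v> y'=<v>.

F_att = 3/4·(g−p) = 3/4·(-9,-7) = (-6.7500,-5.2500)
o1: d²=13 ≤ ρ²=19; F_rep = 29·(-2,3)/13² = (-0.3432,0.5148)
o2: d²=340 > ρ²=19 → inactive
o3: d²=373 > ρ²=19 → inactive
o4: d²=130 > ρ²=19 → inactive
F = F_att + ΣF_rep = (-7.0932,-4.7352)
p' = p + 1/10·F = (7.2907,6.5265)

Fx=-7.0932 Fy=-4.7352 x'=7.2907 y'=6.5265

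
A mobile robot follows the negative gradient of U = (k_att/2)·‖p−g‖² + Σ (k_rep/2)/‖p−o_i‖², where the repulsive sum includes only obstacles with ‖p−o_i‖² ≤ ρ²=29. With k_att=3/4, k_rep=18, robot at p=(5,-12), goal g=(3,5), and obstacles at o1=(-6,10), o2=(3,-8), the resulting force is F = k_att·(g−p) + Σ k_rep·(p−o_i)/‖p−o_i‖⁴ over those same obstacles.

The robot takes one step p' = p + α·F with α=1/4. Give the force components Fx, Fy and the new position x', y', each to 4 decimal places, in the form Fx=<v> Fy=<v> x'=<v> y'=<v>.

Fx=-1.4100 Fy=12.5700 x'=4.6475 y'=-8.8575

F_att = 3/4·(g−p) = 3/4·(-2,17) = (-1.5000,12.7500)
o1: d²=605 > ρ²=29 → inactive
o2: d²=20 ≤ ρ²=29; F_rep = 18·(2,-4)/20² = (0.0900,-0.1800)
F = F_att + ΣF_rep = (-1.4100,12.5700)
p' = p + 1/4·F = (4.6475,-8.8575)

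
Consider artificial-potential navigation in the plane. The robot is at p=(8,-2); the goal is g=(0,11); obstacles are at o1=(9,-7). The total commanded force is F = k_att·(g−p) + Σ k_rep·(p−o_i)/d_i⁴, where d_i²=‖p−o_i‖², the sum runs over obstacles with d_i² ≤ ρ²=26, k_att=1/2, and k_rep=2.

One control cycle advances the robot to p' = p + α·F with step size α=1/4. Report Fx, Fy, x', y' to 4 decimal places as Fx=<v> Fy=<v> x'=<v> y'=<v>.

F_att = 1/2·(g−p) = 1/2·(-8,13) = (-4.0000,6.5000)
o1: d²=26 ≤ ρ²=26; F_rep = 2·(-1,5)/26² = (-0.0030,0.0148)
F = F_att + ΣF_rep = (-4.0030,6.5148)
p' = p + 1/4·F = (6.9993,-0.3713)

Fx=-4.0030 Fy=6.5148 x'=6.9993 y'=-0.3713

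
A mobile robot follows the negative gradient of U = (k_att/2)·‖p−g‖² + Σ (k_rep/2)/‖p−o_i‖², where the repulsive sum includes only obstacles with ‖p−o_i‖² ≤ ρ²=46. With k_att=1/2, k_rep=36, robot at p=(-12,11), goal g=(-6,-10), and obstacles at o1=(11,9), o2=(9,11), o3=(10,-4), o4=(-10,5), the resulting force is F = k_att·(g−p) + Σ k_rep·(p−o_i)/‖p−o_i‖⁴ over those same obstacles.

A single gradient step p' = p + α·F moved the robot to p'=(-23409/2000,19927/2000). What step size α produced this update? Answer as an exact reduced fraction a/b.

α = 1/10

F_att = 1/2·(g−p) = 1/2·(6,-21) = (3.0000,-10.5000)
o1: d²=533 > ρ²=46 → inactive
o2: d²=441 > ρ²=46 → inactive
o3: d²=709 > ρ²=46 → inactive
o4: d²=40 ≤ ρ²=46; F_rep = 36·(-2,6)/40² = (-0.0450,0.1350)
F = F_att + ΣF_rep = (2.9550,-10.3650)
Δp = p'−p = (0.2955,-1.0365); α = Δx/Fx = (591/2000) / (591/200) = 1/10
check: Δy/Fy = (-2073/2000) / (-2073/200) = 1/10 ✓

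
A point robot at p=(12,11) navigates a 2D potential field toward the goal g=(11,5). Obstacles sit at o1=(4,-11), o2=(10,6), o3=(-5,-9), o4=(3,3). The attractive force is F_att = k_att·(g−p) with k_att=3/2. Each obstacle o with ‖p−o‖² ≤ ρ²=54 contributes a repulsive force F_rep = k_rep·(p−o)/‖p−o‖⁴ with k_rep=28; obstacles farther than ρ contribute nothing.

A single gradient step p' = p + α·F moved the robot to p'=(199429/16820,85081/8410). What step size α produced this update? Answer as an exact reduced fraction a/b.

α = 1/10

F_att = 3/2·(g−p) = 3/2·(-1,-6) = (-1.5000,-9.0000)
o1: d²=548 > ρ²=54 → inactive
o2: d²=29 ≤ ρ²=54; F_rep = 28·(2,5)/29² = (0.0666,0.1665)
o3: d²=689 > ρ²=54 → inactive
o4: d²=145 > ρ²=54 → inactive
F = F_att + ΣF_rep = (-1.4334,-8.8335)
Δp = p'−p = (-0.1433,-0.8834); α = Δx/Fx = (-2411/16820) / (-2411/1682) = 1/10
check: Δy/Fy = (-7429/8410) / (-7429/841) = 1/10 ✓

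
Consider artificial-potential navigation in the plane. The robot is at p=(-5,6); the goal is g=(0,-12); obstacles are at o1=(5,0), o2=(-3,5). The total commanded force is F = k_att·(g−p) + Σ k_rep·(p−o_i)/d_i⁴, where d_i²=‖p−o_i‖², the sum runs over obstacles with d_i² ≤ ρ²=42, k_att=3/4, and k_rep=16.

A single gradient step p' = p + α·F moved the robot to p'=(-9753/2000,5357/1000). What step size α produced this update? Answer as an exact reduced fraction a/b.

F_att = 3/4·(g−p) = 3/4·(5,-18) = (3.7500,-13.5000)
o1: d²=136 > ρ²=42 → inactive
o2: d²=5 ≤ ρ²=42; F_rep = 16·(-2,1)/5² = (-1.2800,0.6400)
F = F_att + ΣF_rep = (2.4700,-12.8600)
Δp = p'−p = (0.1235,-0.6430); α = Δx/Fx = (247/2000) / (247/100) = 1/20
check: Δy/Fy = (-643/1000) / (-643/50) = 1/20 ✓

α = 1/20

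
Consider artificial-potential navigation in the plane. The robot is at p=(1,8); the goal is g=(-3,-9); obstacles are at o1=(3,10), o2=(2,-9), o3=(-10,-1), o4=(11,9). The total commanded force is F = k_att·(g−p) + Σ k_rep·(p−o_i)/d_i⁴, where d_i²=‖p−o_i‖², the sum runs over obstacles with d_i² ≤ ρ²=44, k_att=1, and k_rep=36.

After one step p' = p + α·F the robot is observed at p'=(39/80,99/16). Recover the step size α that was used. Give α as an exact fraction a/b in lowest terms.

α = 1/10

F_att = 1·(g−p) = 1·(-4,-17) = (-4.0000,-17.0000)
o1: d²=8 ≤ ρ²=44; F_rep = 36·(-2,-2)/8² = (-1.1250,-1.1250)
o2: d²=290 > ρ²=44 → inactive
o3: d²=202 > ρ²=44 → inactive
o4: d²=101 > ρ²=44 → inactive
F = F_att + ΣF_rep = (-5.1250,-18.1250)
Δp = p'−p = (-0.5125,-1.8125); α = Δx/Fx = (-41/80) / (-41/8) = 1/10
check: Δy/Fy = (-29/16) / (-145/8) = 1/10 ✓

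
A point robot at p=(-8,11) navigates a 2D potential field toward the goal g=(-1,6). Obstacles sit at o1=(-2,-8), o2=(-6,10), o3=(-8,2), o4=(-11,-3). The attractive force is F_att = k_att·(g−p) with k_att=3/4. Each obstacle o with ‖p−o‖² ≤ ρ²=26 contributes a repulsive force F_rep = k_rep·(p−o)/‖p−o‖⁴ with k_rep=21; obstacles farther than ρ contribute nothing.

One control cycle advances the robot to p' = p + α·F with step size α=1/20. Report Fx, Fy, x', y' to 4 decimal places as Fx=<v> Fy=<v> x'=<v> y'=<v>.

Fx=3.5700 Fy=-2.9100 x'=-7.8215 y'=10.8545

F_att = 3/4·(g−p) = 3/4·(7,-5) = (5.2500,-3.7500)
o1: d²=397 > ρ²=26 → inactive
o2: d²=5 ≤ ρ²=26; F_rep = 21·(-2,1)/5² = (-1.6800,0.8400)
o3: d²=81 > ρ²=26 → inactive
o4: d²=205 > ρ²=26 → inactive
F = F_att + ΣF_rep = (3.5700,-2.9100)
p' = p + 1/20·F = (-7.8215,10.8545)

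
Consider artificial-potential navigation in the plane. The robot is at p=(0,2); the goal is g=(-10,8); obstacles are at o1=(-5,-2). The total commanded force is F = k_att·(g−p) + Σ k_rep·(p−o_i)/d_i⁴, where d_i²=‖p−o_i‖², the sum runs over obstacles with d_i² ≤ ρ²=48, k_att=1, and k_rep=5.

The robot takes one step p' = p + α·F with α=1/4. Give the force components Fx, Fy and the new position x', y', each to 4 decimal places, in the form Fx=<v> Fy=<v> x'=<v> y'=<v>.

F_att = 1·(g−p) = 1·(-10,6) = (-10.0000,6.0000)
o1: d²=41 ≤ ρ²=48; F_rep = 5·(5,4)/41² = (0.0149,0.0119)
F = F_att + ΣF_rep = (-9.9851,6.0119)
p' = p + 1/4·F = (-2.4963,3.5030)

Fx=-9.9851 Fy=6.0119 x'=-2.4963 y'=3.5030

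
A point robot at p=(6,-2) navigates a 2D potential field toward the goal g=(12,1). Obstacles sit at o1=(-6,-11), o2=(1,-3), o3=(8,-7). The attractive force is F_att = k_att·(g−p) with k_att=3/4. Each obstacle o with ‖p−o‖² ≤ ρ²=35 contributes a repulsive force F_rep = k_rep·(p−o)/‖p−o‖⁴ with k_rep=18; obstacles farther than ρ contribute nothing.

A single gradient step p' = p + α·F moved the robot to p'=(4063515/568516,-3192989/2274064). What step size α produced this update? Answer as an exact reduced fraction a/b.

F_att = 3/4·(g−p) = 3/4·(6,3) = (4.5000,2.2500)
o1: d²=225 > ρ²=35 → inactive
o2: d²=26 ≤ ρ²=35; F_rep = 18·(5,1)/26² = (0.1331,0.0266)
o3: d²=29 ≤ ρ²=35; F_rep = 18·(-2,5)/29² = (-0.0428,0.1070)
F = F_att + ΣF_rep = (4.5903,2.3836)
Δp = p'−p = (1.1476,0.5959); α = Δx/Fx = (652419/568516) / (652419/142129) = 1/4
check: Δy/Fy = (1355139/2274064) / (1355139/568516) = 1/4 ✓

α = 1/4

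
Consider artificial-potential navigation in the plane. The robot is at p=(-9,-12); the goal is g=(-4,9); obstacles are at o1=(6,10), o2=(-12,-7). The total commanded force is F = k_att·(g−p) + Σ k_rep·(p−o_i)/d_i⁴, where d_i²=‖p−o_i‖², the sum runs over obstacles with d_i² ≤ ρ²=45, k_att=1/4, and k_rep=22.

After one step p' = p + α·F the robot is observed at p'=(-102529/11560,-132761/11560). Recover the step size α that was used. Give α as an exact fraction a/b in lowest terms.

α = 1/10

F_att = 1/4·(g−p) = 1/4·(5,21) = (1.2500,5.2500)
o1: d²=709 > ρ²=45 → inactive
o2: d²=34 ≤ ρ²=45; F_rep = 22·(3,-5)/34² = (0.0571,-0.0952)
F = F_att + ΣF_rep = (1.3071,5.1548)
Δp = p'−p = (0.1307,0.5155); α = Δx/Fx = (1511/11560) / (1511/1156) = 1/10
check: Δy/Fy = (5959/11560) / (5959/1156) = 1/10 ✓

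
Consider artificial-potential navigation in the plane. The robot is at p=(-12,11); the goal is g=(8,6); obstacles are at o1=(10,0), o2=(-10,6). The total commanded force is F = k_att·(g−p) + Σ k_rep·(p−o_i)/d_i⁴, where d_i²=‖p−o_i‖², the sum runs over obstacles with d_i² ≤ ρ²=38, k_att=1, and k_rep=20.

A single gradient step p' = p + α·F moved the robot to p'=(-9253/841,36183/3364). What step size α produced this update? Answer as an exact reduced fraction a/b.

α = 1/20

F_att = 1·(g−p) = 1·(20,-5) = (20.0000,-5.0000)
o1: d²=605 > ρ²=38 → inactive
o2: d²=29 ≤ ρ²=38; F_rep = 20·(-2,5)/29² = (-0.0476,0.1189)
F = F_att + ΣF_rep = (19.9524,-4.8811)
Δp = p'−p = (0.9976,-0.2441); α = Δx/Fx = (839/841) / (16780/841) = 1/20
check: Δy/Fy = (-821/3364) / (-4105/841) = 1/20 ✓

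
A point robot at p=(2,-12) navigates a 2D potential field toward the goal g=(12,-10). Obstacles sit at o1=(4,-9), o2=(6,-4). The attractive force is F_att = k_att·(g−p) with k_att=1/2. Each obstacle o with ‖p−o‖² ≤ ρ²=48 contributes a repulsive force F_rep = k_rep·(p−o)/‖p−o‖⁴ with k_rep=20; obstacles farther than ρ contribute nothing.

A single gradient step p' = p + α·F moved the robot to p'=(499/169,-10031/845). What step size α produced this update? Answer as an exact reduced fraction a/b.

F_att = 1/2·(g−p) = 1/2·(10,2) = (5.0000,1.0000)
o1: d²=13 ≤ ρ²=48; F_rep = 20·(-2,-3)/13² = (-0.2367,-0.3550)
o2: d²=80 > ρ²=48 → inactive
F = F_att + ΣF_rep = (4.7633,0.6450)
Δp = p'−p = (0.9527,0.1290); α = Δx/Fx = (161/169) / (805/169) = 1/5
check: Δy/Fy = (109/845) / (109/169) = 1/5 ✓

α = 1/5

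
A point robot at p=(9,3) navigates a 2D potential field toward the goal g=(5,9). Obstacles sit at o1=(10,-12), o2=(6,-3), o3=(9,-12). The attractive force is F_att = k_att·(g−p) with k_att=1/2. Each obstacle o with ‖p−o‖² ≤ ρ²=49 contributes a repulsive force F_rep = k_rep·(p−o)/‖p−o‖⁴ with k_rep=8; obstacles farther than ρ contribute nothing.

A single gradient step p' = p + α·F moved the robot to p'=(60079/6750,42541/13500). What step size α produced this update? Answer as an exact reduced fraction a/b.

F_att = 1/2·(g−p) = 1/2·(-4,6) = (-2.0000,3.0000)
o1: d²=226 > ρ²=49 → inactive
o2: d²=45 ≤ ρ²=49; F_rep = 8·(3,6)/45² = (0.0119,0.0237)
o3: d²=225 > ρ²=49 → inactive
F = F_att + ΣF_rep = (-1.9881,3.0237)
Δp = p'−p = (-0.0994,0.1512); α = Δx/Fx = (-671/6750) / (-1342/675) = 1/20
check: Δy/Fy = (2041/13500) / (2041/675) = 1/20 ✓

α = 1/20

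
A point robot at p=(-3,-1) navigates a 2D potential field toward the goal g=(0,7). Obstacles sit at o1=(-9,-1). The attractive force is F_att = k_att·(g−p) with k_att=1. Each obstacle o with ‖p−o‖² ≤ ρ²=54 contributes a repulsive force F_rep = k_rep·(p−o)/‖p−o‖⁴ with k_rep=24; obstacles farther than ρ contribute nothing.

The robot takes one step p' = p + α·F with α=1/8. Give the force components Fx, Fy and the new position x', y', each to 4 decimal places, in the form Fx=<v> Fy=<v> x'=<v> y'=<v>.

Fx=3.1111 Fy=8.0000 x'=-2.6111 y'=0.0000

F_att = 1·(g−p) = 1·(3,8) = (3.0000,8.0000)
o1: d²=36 ≤ ρ²=54; F_rep = 24·(6,0)/36² = (0.1111,0.0000)
F = F_att + ΣF_rep = (3.1111,8.0000)
p' = p + 1/8·F = (-2.6111,0.0000)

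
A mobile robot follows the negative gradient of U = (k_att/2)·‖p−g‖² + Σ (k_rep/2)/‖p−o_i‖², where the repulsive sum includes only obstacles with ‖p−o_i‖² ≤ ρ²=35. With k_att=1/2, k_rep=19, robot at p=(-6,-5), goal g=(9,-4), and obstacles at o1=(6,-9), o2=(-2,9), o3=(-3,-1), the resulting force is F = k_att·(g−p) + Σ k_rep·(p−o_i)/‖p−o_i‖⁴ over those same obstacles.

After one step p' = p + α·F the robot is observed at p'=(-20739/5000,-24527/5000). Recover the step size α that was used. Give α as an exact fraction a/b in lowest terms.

F_att = 1/2·(g−p) = 1/2·(15,1) = (7.5000,0.5000)
o1: d²=160 > ρ²=35 → inactive
o2: d²=212 > ρ²=35 → inactive
o3: d²=25 ≤ ρ²=35; F_rep = 19·(-3,-4)/25² = (-0.0912,-0.1216)
F = F_att + ΣF_rep = (7.4088,0.3784)
Δp = p'−p = (1.8522,0.0946); α = Δx/Fx = (9261/5000) / (9261/1250) = 1/4
check: Δy/Fy = (473/5000) / (473/1250) = 1/4 ✓

α = 1/4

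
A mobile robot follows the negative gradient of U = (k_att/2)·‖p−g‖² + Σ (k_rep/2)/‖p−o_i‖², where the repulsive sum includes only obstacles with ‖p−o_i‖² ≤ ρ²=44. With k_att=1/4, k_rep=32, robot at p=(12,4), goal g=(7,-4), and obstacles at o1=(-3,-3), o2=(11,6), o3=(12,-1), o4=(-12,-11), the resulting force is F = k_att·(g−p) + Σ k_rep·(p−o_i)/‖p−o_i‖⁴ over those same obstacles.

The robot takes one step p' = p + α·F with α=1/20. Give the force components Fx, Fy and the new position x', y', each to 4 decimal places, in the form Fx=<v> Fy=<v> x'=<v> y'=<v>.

F_att = 1/4·(g−p) = 1/4·(-5,-8) = (-1.2500,-2.0000)
o1: d²=274 > ρ²=44 → inactive
o2: d²=5 ≤ ρ²=44; F_rep = 32·(1,-2)/5² = (1.2800,-2.5600)
o3: d²=25 ≤ ρ²=44; F_rep = 32·(0,5)/25² = (0.0000,0.2560)
o4: d²=801 > ρ²=44 → inactive
F = F_att + ΣF_rep = (0.0300,-4.3040)
p' = p + 1/20·F = (12.0015,3.7848)

Fx=0.0300 Fy=-4.3040 x'=12.0015 y'=3.7848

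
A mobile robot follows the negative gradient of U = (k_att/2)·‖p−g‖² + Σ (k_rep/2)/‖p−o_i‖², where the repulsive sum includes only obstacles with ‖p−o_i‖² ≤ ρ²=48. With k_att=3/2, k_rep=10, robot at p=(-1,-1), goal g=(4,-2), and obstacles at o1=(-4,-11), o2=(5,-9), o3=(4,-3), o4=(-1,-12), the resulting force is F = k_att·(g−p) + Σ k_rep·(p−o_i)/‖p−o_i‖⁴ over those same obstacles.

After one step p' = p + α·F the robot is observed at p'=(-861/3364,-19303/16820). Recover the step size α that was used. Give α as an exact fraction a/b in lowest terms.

α = 1/10

F_att = 3/2·(g−p) = 3/2·(5,-1) = (7.5000,-1.5000)
o1: d²=109 > ρ²=48 → inactive
o2: d²=100 > ρ²=48 → inactive
o3: d²=29 ≤ ρ²=48; F_rep = 10·(-5,2)/29² = (-0.0595,0.0238)
o4: d²=121 > ρ²=48 → inactive
F = F_att + ΣF_rep = (7.4405,-1.4762)
Δp = p'−p = (0.7441,-0.1476); α = Δx/Fx = (2503/3364) / (12515/1682) = 1/10
check: Δy/Fy = (-2483/16820) / (-2483/1682) = 1/10 ✓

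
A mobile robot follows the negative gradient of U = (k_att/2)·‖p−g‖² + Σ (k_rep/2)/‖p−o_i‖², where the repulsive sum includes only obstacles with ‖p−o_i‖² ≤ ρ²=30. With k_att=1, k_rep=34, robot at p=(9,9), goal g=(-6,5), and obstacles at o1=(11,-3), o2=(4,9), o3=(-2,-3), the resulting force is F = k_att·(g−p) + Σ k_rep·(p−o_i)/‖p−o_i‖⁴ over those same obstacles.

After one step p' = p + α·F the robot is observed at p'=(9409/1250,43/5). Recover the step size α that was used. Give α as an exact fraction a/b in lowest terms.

α = 1/10

F_att = 1·(g−p) = 1·(-15,-4) = (-15.0000,-4.0000)
o1: d²=148 > ρ²=30 → inactive
o2: d²=25 ≤ ρ²=30; F_rep = 34·(5,0)/25² = (0.2720,0.0000)
o3: d²=265 > ρ²=30 → inactive
F = F_att + ΣF_rep = (-14.7280,-4.0000)
Δp = p'−p = (-1.4728,-0.4000); α = Δx/Fx = (-1841/1250) / (-1841/125) = 1/10
check: Δy/Fy = (-2/5) / (-4) = 1/10 ✓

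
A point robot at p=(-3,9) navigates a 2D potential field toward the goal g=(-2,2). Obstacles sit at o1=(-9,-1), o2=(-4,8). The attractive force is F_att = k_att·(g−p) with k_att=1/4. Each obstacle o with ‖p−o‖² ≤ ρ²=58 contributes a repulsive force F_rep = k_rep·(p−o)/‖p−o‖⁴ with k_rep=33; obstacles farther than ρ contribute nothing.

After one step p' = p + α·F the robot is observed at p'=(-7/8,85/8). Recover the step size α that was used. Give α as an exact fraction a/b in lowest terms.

F_att = 1/4·(g−p) = 1/4·(1,-7) = (0.2500,-1.7500)
o1: d²=136 > ρ²=58 → inactive
o2: d²=2 ≤ ρ²=58; F_rep = 33·(1,1)/2² = (8.2500,8.2500)
F = F_att + ΣF_rep = (8.5000,6.5000)
Δp = p'−p = (2.1250,1.6250); α = Δx/Fx = (17/8) / (17/2) = 1/4
check: Δy/Fy = (13/8) / (13/2) = 1/4 ✓

α = 1/4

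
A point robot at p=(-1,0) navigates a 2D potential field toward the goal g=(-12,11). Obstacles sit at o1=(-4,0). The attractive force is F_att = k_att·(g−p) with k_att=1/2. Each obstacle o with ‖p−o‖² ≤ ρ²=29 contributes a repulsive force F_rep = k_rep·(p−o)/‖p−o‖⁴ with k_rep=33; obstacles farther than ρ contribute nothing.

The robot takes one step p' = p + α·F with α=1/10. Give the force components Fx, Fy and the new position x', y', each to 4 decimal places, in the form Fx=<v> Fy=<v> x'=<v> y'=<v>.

Fx=-4.2778 Fy=5.5000 x'=-1.4278 y'=0.5500

F_att = 1/2·(g−p) = 1/2·(-11,11) = (-5.5000,5.5000)
o1: d²=9 ≤ ρ²=29; F_rep = 33·(3,0)/9² = (1.2222,0.0000)
F = F_att + ΣF_rep = (-4.2778,5.5000)
p' = p + 1/10·F = (-1.4278,0.5500)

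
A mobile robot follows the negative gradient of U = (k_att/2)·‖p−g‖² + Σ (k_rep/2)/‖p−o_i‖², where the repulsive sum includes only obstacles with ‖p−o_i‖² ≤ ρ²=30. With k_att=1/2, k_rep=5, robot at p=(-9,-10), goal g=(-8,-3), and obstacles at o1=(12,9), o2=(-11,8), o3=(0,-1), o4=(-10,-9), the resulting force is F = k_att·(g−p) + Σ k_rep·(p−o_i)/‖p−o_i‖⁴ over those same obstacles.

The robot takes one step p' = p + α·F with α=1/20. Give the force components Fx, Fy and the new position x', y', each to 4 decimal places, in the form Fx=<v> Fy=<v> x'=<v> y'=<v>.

Fx=1.7500 Fy=2.2500 x'=-8.9125 y'=-9.8875

F_att = 1/2·(g−p) = 1/2·(1,7) = (0.5000,3.5000)
o1: d²=802 > ρ²=30 → inactive
o2: d²=328 > ρ²=30 → inactive
o3: d²=162 > ρ²=30 → inactive
o4: d²=2 ≤ ρ²=30; F_rep = 5·(1,-1)/2² = (1.2500,-1.2500)
F = F_att + ΣF_rep = (1.7500,2.2500)
p' = p + 1/20·F = (-8.9125,-9.8875)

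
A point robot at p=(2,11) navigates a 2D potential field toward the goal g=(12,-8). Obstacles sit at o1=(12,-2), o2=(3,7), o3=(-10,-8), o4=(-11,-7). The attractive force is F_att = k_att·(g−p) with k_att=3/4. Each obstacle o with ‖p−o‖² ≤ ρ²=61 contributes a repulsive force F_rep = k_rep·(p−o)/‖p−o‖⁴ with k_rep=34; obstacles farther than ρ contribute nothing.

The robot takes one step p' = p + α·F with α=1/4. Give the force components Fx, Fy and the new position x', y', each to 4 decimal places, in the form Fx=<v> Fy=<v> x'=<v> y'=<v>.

F_att = 3/4·(g−p) = 3/4·(10,-19) = (7.5000,-14.2500)
o1: d²=269 > ρ²=61 → inactive
o2: d²=17 ≤ ρ²=61; F_rep = 34·(-1,4)/17² = (-0.1176,0.4706)
o3: d²=505 > ρ²=61 → inactive
o4: d²=493 > ρ²=61 → inactive
F = F_att + ΣF_rep = (7.3824,-13.7794)
p' = p + 1/4·F = (3.8456,7.5551)

Fx=7.3824 Fy=-13.7794 x'=3.8456 y'=7.5551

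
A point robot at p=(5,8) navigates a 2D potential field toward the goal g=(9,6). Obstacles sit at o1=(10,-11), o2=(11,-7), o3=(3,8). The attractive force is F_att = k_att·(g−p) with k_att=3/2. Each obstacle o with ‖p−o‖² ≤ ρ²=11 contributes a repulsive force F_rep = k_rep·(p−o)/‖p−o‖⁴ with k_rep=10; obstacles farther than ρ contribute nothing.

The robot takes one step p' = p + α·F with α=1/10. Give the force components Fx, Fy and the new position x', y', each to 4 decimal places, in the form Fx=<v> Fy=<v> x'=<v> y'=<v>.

Fx=7.2500 Fy=-3.0000 x'=5.7250 y'=7.7000

F_att = 3/2·(g−p) = 3/2·(4,-2) = (6.0000,-3.0000)
o1: d²=386 > ρ²=11 → inactive
o2: d²=261 > ρ²=11 → inactive
o3: d²=4 ≤ ρ²=11; F_rep = 10·(2,0)/4² = (1.2500,0.0000)
F = F_att + ΣF_rep = (7.2500,-3.0000)
p' = p + 1/10·F = (5.7250,7.7000)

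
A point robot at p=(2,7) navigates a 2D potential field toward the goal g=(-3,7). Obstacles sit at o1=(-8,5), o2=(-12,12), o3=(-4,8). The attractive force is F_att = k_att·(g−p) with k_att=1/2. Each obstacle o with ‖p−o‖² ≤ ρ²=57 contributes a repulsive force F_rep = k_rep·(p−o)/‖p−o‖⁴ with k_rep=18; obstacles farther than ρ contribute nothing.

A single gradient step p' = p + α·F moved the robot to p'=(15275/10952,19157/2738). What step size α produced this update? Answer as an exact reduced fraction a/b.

F_att = 1/2·(g−p) = 1/2·(-5,0) = (-2.5000,0.0000)
o1: d²=104 > ρ²=57 → inactive
o2: d²=221 > ρ²=57 → inactive
o3: d²=37 ≤ ρ²=57; F_rep = 18·(6,-1)/37² = (0.0789,-0.0131)
F = F_att + ΣF_rep = (-2.4211,-0.0131)
Δp = p'−p = (-0.6053,-0.0033); α = Δx/Fx = (-6629/10952) / (-6629/2738) = 1/4
check: Δy/Fy = (-9/2738) / (-18/1369) = 1/4 ✓

α = 1/4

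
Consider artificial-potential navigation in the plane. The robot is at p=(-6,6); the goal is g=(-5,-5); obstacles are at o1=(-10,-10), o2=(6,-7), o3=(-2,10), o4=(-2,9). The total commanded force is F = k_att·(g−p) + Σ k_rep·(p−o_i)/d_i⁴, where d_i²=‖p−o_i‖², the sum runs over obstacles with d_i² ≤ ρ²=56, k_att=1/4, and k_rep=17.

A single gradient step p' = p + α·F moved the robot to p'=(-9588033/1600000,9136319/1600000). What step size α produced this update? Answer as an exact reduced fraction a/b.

F_att = 1/4·(g−p) = 1/4·(1,-11) = (0.2500,-2.7500)
o1: d²=272 > ρ²=56 → inactive
o2: d²=313 > ρ²=56 → inactive
o3: d²=32 ≤ ρ²=56; F_rep = 17·(-4,-4)/32² = (-0.0664,-0.0664)
o4: d²=25 ≤ ρ²=56; F_rep = 17·(-4,-3)/25² = (-0.1088,-0.0816)
F = F_att + ΣF_rep = (0.0748,-2.8980)
Δp = p'−p = (0.0075,-0.2898); α = Δx/Fx = (11967/1600000) / (11967/160000) = 1/10
check: Δy/Fy = (-463681/1600000) / (-463681/160000) = 1/10 ✓

α = 1/10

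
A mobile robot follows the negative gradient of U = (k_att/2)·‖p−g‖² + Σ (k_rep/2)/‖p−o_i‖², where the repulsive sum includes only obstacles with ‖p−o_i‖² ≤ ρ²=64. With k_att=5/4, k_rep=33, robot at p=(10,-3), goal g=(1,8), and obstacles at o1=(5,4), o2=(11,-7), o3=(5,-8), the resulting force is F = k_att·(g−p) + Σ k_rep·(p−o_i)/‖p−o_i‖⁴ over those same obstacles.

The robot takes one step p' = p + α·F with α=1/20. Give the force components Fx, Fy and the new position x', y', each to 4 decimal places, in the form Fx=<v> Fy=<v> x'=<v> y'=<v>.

Fx=-11.2982 Fy=14.2727 x'=9.4351 y'=-2.2864

F_att = 5/4·(g−p) = 5/4·(-9,11) = (-11.2500,13.7500)
o1: d²=74 > ρ²=64 → inactive
o2: d²=17 ≤ ρ²=64; F_rep = 33·(-1,4)/17² = (-0.1142,0.4567)
o3: d²=50 ≤ ρ²=64; F_rep = 33·(5,5)/50² = (0.0660,0.0660)
F = F_att + ΣF_rep = (-11.2982,14.2727)
p' = p + 1/20·F = (9.4351,-2.2864)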